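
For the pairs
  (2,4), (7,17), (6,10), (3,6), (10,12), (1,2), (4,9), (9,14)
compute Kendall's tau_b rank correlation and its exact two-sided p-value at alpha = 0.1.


Step 1: Enumerate the 28 unordered pairs (i,j) with i<j and classify each by sign(x_j-x_i) * sign(y_j-y_i).
  (1,2):dx=+5,dy=+13->C; (1,3):dx=+4,dy=+6->C; (1,4):dx=+1,dy=+2->C; (1,5):dx=+8,dy=+8->C
  (1,6):dx=-1,dy=-2->C; (1,7):dx=+2,dy=+5->C; (1,8):dx=+7,dy=+10->C; (2,3):dx=-1,dy=-7->C
  (2,4):dx=-4,dy=-11->C; (2,5):dx=+3,dy=-5->D; (2,6):dx=-6,dy=-15->C; (2,7):dx=-3,dy=-8->C
  (2,8):dx=+2,dy=-3->D; (3,4):dx=-3,dy=-4->C; (3,5):dx=+4,dy=+2->C; (3,6):dx=-5,dy=-8->C
  (3,7):dx=-2,dy=-1->C; (3,8):dx=+3,dy=+4->C; (4,5):dx=+7,dy=+6->C; (4,6):dx=-2,dy=-4->C
  (4,7):dx=+1,dy=+3->C; (4,8):dx=+6,dy=+8->C; (5,6):dx=-9,dy=-10->C; (5,7):dx=-6,dy=-3->C
  (5,8):dx=-1,dy=+2->D; (6,7):dx=+3,dy=+7->C; (6,8):dx=+8,dy=+12->C; (7,8):dx=+5,dy=+5->C
Step 2: C = 25, D = 3, total pairs = 28.
Step 3: tau = (C - D)/(n(n-1)/2) = (25 - 3)/28 = 0.785714.
Step 4: Exact two-sided p-value (enumerate n! = 40320 permutations of y under H0): p = 0.005506.
Step 5: alpha = 0.1. reject H0.

tau_b = 0.7857 (C=25, D=3), p = 0.005506, reject H0.


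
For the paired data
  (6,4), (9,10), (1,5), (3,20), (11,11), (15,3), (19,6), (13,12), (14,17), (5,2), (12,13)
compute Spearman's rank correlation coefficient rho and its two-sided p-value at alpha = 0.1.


Step 1: Rank x and y separately (midranks; no ties here).
rank(x): 6->4, 9->5, 1->1, 3->2, 11->6, 15->10, 19->11, 13->8, 14->9, 5->3, 12->7
rank(y): 4->3, 10->6, 5->4, 20->11, 11->7, 3->2, 6->5, 12->8, 17->10, 2->1, 13->9
Step 2: d_i = R_x(i) - R_y(i); compute d_i^2.
  (4-3)^2=1, (5-6)^2=1, (1-4)^2=9, (2-11)^2=81, (6-7)^2=1, (10-2)^2=64, (11-5)^2=36, (8-8)^2=0, (9-10)^2=1, (3-1)^2=4, (7-9)^2=4
sum(d^2) = 202.
Step 3: rho = 1 - 6*202 / (11*(11^2 - 1)) = 1 - 1212/1320 = 0.081818.
Step 4: Under H0, t = rho * sqrt((n-2)/(1-rho^2)) = 0.2463 ~ t(9).
Step 5: Two-sided p-value from the t-distribution with 9 df = 0.810990.
Step 6: alpha = 0.1. fail to reject H0.

rho = 0.0818, p = 0.810990, fail to reject H0 at alpha = 0.1.


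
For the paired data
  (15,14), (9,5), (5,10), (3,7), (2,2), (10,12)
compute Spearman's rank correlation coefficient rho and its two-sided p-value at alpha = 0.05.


Step 1: Rank x and y separately (midranks; no ties here).
rank(x): 15->6, 9->4, 5->3, 3->2, 2->1, 10->5
rank(y): 14->6, 5->2, 10->4, 7->3, 2->1, 12->5
Step 2: d_i = R_x(i) - R_y(i); compute d_i^2.
  (6-6)^2=0, (4-2)^2=4, (3-4)^2=1, (2-3)^2=1, (1-1)^2=0, (5-5)^2=0
sum(d^2) = 6.
Step 3: rho = 1 - 6*6 / (6*(6^2 - 1)) = 1 - 36/210 = 0.828571.
Step 4: Under H0, t = rho * sqrt((n-2)/(1-rho^2)) = 2.9598 ~ t(4).
Step 5: Two-sided p-value from the t-distribution with 4 df = 0.041563.
Step 6: alpha = 0.05. reject H0.

rho = 0.8286, p = 0.041563, reject H0 at alpha = 0.05.


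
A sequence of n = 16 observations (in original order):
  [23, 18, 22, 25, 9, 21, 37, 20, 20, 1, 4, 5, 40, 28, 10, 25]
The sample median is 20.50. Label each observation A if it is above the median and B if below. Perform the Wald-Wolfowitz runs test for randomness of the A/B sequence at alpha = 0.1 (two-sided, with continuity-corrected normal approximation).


Step 1: Compute median = 20.50; label A = above, B = below.
Labels in order: ABAABAABBBBBAABA  (n_A = 8, n_B = 8)
Step 2: Count runs R = 9.
Step 3: Under H0 (random ordering), E[R] = 2*n_A*n_B/(n_A+n_B) + 1 = 2*8*8/16 + 1 = 9.0000.
        Var[R] = 2*n_A*n_B*(2*n_A*n_B - n_A - n_B) / ((n_A+n_B)^2 * (n_A+n_B-1)) = 14336/3840 = 3.7333.
        SD[R] = 1.9322.
Step 4: R = E[R], so z = 0 with no continuity correction.
Step 5: Two-sided p-value via normal approximation = 2*(1 - Phi(|z|)) = 1.000000.
Step 6: alpha = 0.1. fail to reject H0.

R = 9, z = 0.0000, p = 1.000000, fail to reject H0.


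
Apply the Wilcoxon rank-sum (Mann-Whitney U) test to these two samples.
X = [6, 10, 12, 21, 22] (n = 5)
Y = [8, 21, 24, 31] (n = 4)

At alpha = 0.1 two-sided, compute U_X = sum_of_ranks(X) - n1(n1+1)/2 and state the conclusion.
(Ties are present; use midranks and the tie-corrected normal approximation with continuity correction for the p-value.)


Step 1: Combine and sort all 9 observations; assign midranks.
sorted (value, group): (6,X), (8,Y), (10,X), (12,X), (21,X), (21,Y), (22,X), (24,Y), (31,Y)
ranks: 6->1, 8->2, 10->3, 12->4, 21->5.5, 21->5.5, 22->7, 24->8, 31->9
Step 2: Rank sum for X: R1 = 1 + 3 + 4 + 5.5 + 7 = 20.5.
Step 3: U_X = R1 - n1(n1+1)/2 = 20.5 - 5*6/2 = 20.5 - 15 = 5.5.
       U_Y = n1*n2 - U_X = 20 - 5.5 = 14.5.
Step 4: Ties are present, so use the tie-corrected normal approximation (with continuity correction) for the p-value.
Step 5: p-value = 0.325163; compare to alpha = 0.1. fail to reject H0.

U_X = 5.5, p = 0.325163, fail to reject H0 at alpha = 0.1.


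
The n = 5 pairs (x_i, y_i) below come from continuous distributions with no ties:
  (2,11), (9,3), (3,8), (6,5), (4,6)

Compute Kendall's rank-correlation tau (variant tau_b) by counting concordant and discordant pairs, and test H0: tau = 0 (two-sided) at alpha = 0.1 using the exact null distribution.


Step 1: Enumerate the 10 unordered pairs (i,j) with i<j and classify each by sign(x_j-x_i) * sign(y_j-y_i).
  (1,2):dx=+7,dy=-8->D; (1,3):dx=+1,dy=-3->D; (1,4):dx=+4,dy=-6->D; (1,5):dx=+2,dy=-5->D
  (2,3):dx=-6,dy=+5->D; (2,4):dx=-3,dy=+2->D; (2,5):dx=-5,dy=+3->D; (3,4):dx=+3,dy=-3->D
  (3,5):dx=+1,dy=-2->D; (4,5):dx=-2,dy=+1->D
Step 2: C = 0, D = 10, total pairs = 10.
Step 3: tau = (C - D)/(n(n-1)/2) = (0 - 10)/10 = -1.000000.
Step 4: Exact two-sided p-value (enumerate n! = 120 permutations of y under H0): p = 0.016667.
Step 5: alpha = 0.1. reject H0.

tau_b = -1.0000 (C=0, D=10), p = 0.016667, reject H0.


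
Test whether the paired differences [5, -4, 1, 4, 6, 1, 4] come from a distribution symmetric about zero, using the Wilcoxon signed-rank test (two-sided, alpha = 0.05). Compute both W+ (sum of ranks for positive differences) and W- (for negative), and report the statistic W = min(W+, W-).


Step 1: Drop any zero differences (none here) and take |d_i|.
|d| = [5, 4, 1, 4, 6, 1, 4]
Step 2: Midrank |d_i| (ties get averaged ranks).
ranks: |5|->6, |4|->4, |1|->1.5, |4|->4, |6|->7, |1|->1.5, |4|->4
Step 3: Attach original signs; sum ranks with positive sign and with negative sign.
W+ = 6 + 1.5 + 4 + 7 + 1.5 + 4 = 24
W- = 4 = 4
(Check: W+ + W- = 28 should equal n(n+1)/2 = 28.)
Step 4: Test statistic W = min(W+, W-) = 4.
Step 5: Ties in |d|, so use the tie-corrected normal approximation.
        E[W] = n(n+1)/4 = 7*8/4 = 14.
        Tie groups: |d|=1 (t=2), |d|=4 (t=3); sum(t^3 - t) = 30.
        Var[W] = n(n+1)(2n+1)/24 - sum(t^3-t)/48 = 840/24 - 30/48 = 34.375.
        z = (W - E[W]) / sqrt(Var[W]) = (4 - 14) / 5.8630 = -1.7056.
        Two-sided p = 2*Phi(z) = 0.088082.
Step 6: alpha = 0.05. fail to reject H0.

W+ = 24, W- = 4, W = min = 4, p = 0.088082, fail to reject H0.


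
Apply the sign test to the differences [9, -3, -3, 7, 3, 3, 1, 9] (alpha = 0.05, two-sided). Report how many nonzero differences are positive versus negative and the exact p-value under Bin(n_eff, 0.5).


Step 1: Discard zero differences. Original n = 8; n_eff = number of nonzero differences = 8.
Nonzero differences (with sign): +9, -3, -3, +7, +3, +3, +1, +9
Step 2: Count signs: positive = 6, negative = 2.
Step 3: Under H0: P(positive) = 0.5, so the number of positives S ~ Bin(8, 0.5).
Step 4: Two-sided exact p-value = sum of Bin(8,0.5) probabilities at or below the observed probability = 0.289062.
Step 5: alpha = 0.05. fail to reject H0.

n_eff = 8, pos = 6, neg = 2, p = 0.289062, fail to reject H0.


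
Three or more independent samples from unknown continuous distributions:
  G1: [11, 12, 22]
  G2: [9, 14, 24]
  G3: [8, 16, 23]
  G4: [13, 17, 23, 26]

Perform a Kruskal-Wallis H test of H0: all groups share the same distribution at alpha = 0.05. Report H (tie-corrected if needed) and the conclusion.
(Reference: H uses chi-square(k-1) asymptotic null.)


Step 1: Combine all N = 13 observations and assign midranks.
sorted (value, group, rank): (8,G3,1), (9,G2,2), (11,G1,3), (12,G1,4), (13,G4,5), (14,G2,6), (16,G3,7), (17,G4,8), (22,G1,9), (23,G3,10.5), (23,G4,10.5), (24,G2,12), (26,G4,13)
Step 2: Sum ranks within each group.
R_1 = 16 (n_1 = 3)
R_2 = 20 (n_2 = 3)
R_3 = 18.5 (n_3 = 3)
R_4 = 36.5 (n_4 = 4)
Step 3: H = 12/(N(N+1)) * sum(R_i^2/n_i) - 3(N+1)
     = 12/(13*14) * (16^2/3 + 20^2/3 + 18.5^2/3 + 36.5^2/4) - 3*14
     = 0.065934 * 665.812 - 42
     = 1.899725.
Step 4: Ties present; correction factor C = 1 - 6/(13^3 - 13) = 0.997253. Corrected H = 1.899725 / 0.997253 = 1.904959.
Step 5: Under H0, H ~ chi^2(3); p-value = 0.592365.
Step 6: alpha = 0.05. fail to reject H0.

H = 1.9050, df = 3, p = 0.592365, fail to reject H0.


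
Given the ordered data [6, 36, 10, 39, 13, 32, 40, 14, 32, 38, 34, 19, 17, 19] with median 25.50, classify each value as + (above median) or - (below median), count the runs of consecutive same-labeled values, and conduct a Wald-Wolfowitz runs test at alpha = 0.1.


Step 1: Compute median = 25.50; label A = above, B = below.
Labels in order: BABABAABAAABBB  (n_A = 7, n_B = 7)
Step 2: Count runs R = 9.
Step 3: Under H0 (random ordering), E[R] = 2*n_A*n_B/(n_A+n_B) + 1 = 2*7*7/14 + 1 = 8.0000.
        Var[R] = 2*n_A*n_B*(2*n_A*n_B - n_A - n_B) / ((n_A+n_B)^2 * (n_A+n_B-1)) = 8232/2548 = 3.2308.
        SD[R] = 1.7974.
Step 4: Continuity-corrected z = (R - 0.5 - E[R]) / SD[R] = (9 - 0.5 - 8.0000) / 1.7974 = 0.2782.
Step 5: Two-sided p-value via normal approximation = 2*(1 - Phi(|z|)) = 0.780879.
Step 6: alpha = 0.1. fail to reject H0.

R = 9, z = 0.2782, p = 0.780879, fail to reject H0.


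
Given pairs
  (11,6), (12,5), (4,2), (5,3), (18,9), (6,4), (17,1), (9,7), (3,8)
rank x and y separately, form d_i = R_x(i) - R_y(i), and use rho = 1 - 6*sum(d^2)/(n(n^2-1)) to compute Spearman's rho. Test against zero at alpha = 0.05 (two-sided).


Step 1: Rank x and y separately (midranks; no ties here).
rank(x): 11->6, 12->7, 4->2, 5->3, 18->9, 6->4, 17->8, 9->5, 3->1
rank(y): 6->6, 5->5, 2->2, 3->3, 9->9, 4->4, 1->1, 7->7, 8->8
Step 2: d_i = R_x(i) - R_y(i); compute d_i^2.
  (6-6)^2=0, (7-5)^2=4, (2-2)^2=0, (3-3)^2=0, (9-9)^2=0, (4-4)^2=0, (8-1)^2=49, (5-7)^2=4, (1-8)^2=49
sum(d^2) = 106.
Step 3: rho = 1 - 6*106 / (9*(9^2 - 1)) = 1 - 636/720 = 0.116667.
Step 4: Under H0, t = rho * sqrt((n-2)/(1-rho^2)) = 0.3108 ~ t(7).
Step 5: Two-sided p-value from the t-distribution with 7 df = 0.765008.
Step 6: alpha = 0.05. fail to reject H0.

rho = 0.1167, p = 0.765008, fail to reject H0 at alpha = 0.05.


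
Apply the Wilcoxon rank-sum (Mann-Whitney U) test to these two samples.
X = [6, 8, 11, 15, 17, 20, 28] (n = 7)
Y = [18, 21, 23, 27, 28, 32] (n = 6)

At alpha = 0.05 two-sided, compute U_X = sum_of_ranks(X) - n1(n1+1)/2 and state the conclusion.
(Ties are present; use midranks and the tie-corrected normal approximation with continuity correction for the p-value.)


Step 1: Combine and sort all 13 observations; assign midranks.
sorted (value, group): (6,X), (8,X), (11,X), (15,X), (17,X), (18,Y), (20,X), (21,Y), (23,Y), (27,Y), (28,X), (28,Y), (32,Y)
ranks: 6->1, 8->2, 11->3, 15->4, 17->5, 18->6, 20->7, 21->8, 23->9, 27->10, 28->11.5, 28->11.5, 32->13
Step 2: Rank sum for X: R1 = 1 + 2 + 3 + 4 + 5 + 7 + 11.5 = 33.5.
Step 3: U_X = R1 - n1(n1+1)/2 = 33.5 - 7*8/2 = 33.5 - 28 = 5.5.
       U_Y = n1*n2 - U_X = 42 - 5.5 = 36.5.
Step 4: Ties are present, so use the tie-corrected normal approximation (with continuity correction) for the p-value.
Step 5: p-value = 0.031888; compare to alpha = 0.05. reject H0.

U_X = 5.5, p = 0.031888, reject H0 at alpha = 0.05.


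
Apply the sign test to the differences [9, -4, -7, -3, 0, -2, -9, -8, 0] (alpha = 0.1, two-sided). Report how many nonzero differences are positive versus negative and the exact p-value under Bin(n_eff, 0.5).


Step 1: Discard zero differences. Original n = 9; n_eff = number of nonzero differences = 7.
Nonzero differences (with sign): +9, -4, -7, -3, -2, -9, -8
Step 2: Count signs: positive = 1, negative = 6.
Step 3: Under H0: P(positive) = 0.5, so the number of positives S ~ Bin(7, 0.5).
Step 4: Two-sided exact p-value = sum of Bin(7,0.5) probabilities at or below the observed probability = 0.125000.
Step 5: alpha = 0.1. fail to reject H0.

n_eff = 7, pos = 1, neg = 6, p = 0.125000, fail to reject H0.


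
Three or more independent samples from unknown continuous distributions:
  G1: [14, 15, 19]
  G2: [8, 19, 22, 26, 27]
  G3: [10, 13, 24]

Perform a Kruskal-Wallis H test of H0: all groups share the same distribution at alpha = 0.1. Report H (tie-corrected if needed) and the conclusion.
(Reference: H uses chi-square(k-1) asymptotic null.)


Step 1: Combine all N = 11 observations and assign midranks.
sorted (value, group, rank): (8,G2,1), (10,G3,2), (13,G3,3), (14,G1,4), (15,G1,5), (19,G1,6.5), (19,G2,6.5), (22,G2,8), (24,G3,9), (26,G2,10), (27,G2,11)
Step 2: Sum ranks within each group.
R_1 = 15.5 (n_1 = 3)
R_2 = 36.5 (n_2 = 5)
R_3 = 14 (n_3 = 3)
Step 3: H = 12/(N(N+1)) * sum(R_i^2/n_i) - 3(N+1)
     = 12/(11*12) * (15.5^2/3 + 36.5^2/5 + 14^2/3) - 3*12
     = 0.090909 * 411.867 - 36
     = 1.442424.
Step 4: Ties present; correction factor C = 1 - 6/(11^3 - 11) = 0.995455. Corrected H = 1.442424 / 0.995455 = 1.449011.
Step 5: Under H0, H ~ chi^2(2); p-value = 0.484564.
Step 6: alpha = 0.1. fail to reject H0.

H = 1.4490, df = 2, p = 0.484564, fail to reject H0.


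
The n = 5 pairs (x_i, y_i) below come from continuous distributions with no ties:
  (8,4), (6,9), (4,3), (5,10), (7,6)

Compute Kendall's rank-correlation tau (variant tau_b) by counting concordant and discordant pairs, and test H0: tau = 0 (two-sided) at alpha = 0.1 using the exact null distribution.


Step 1: Enumerate the 10 unordered pairs (i,j) with i<j and classify each by sign(x_j-x_i) * sign(y_j-y_i).
  (1,2):dx=-2,dy=+5->D; (1,3):dx=-4,dy=-1->C; (1,4):dx=-3,dy=+6->D; (1,5):dx=-1,dy=+2->D
  (2,3):dx=-2,dy=-6->C; (2,4):dx=-1,dy=+1->D; (2,5):dx=+1,dy=-3->D; (3,4):dx=+1,dy=+7->C
  (3,5):dx=+3,dy=+3->C; (4,5):dx=+2,dy=-4->D
Step 2: C = 4, D = 6, total pairs = 10.
Step 3: tau = (C - D)/(n(n-1)/2) = (4 - 6)/10 = -0.200000.
Step 4: Exact two-sided p-value (enumerate n! = 120 permutations of y under H0): p = 0.816667.
Step 5: alpha = 0.1. fail to reject H0.

tau_b = -0.2000 (C=4, D=6), p = 0.816667, fail to reject H0.


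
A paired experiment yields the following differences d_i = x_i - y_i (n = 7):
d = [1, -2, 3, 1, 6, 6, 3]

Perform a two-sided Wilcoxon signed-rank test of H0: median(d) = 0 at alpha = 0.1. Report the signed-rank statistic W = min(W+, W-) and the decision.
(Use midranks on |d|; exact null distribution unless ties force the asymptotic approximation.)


Step 1: Drop any zero differences (none here) and take |d_i|.
|d| = [1, 2, 3, 1, 6, 6, 3]
Step 2: Midrank |d_i| (ties get averaged ranks).
ranks: |1|->1.5, |2|->3, |3|->4.5, |1|->1.5, |6|->6.5, |6|->6.5, |3|->4.5
Step 3: Attach original signs; sum ranks with positive sign and with negative sign.
W+ = 1.5 + 4.5 + 1.5 + 6.5 + 6.5 + 4.5 = 25
W- = 3 = 3
(Check: W+ + W- = 28 should equal n(n+1)/2 = 28.)
Step 4: Test statistic W = min(W+, W-) = 3.
Step 5: Ties in |d|, so use the tie-corrected normal approximation.
        E[W] = n(n+1)/4 = 7*8/4 = 14.
        Tie groups: |d|=1 (t=2), |d|=3 (t=2), |d|=6 (t=2); sum(t^3 - t) = 18.
        Var[W] = n(n+1)(2n+1)/24 - sum(t^3-t)/48 = 840/24 - 18/48 = 34.625.
        z = (W - E[W]) / sqrt(Var[W]) = (3 - 14) / 5.8843 = -1.8694.
        Two-sided p = 2*Phi(z) = 0.061570.
Step 6: alpha = 0.1. reject H0.

W+ = 25, W- = 3, W = min = 3, p = 0.061570, reject H0.


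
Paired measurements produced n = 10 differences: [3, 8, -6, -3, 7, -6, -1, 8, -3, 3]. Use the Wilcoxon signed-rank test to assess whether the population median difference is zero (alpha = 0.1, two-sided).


Step 1: Drop any zero differences (none here) and take |d_i|.
|d| = [3, 8, 6, 3, 7, 6, 1, 8, 3, 3]
Step 2: Midrank |d_i| (ties get averaged ranks).
ranks: |3|->3.5, |8|->9.5, |6|->6.5, |3|->3.5, |7|->8, |6|->6.5, |1|->1, |8|->9.5, |3|->3.5, |3|->3.5
Step 3: Attach original signs; sum ranks with positive sign and with negative sign.
W+ = 3.5 + 9.5 + 8 + 9.5 + 3.5 = 34
W- = 6.5 + 3.5 + 6.5 + 1 + 3.5 = 21
(Check: W+ + W- = 55 should equal n(n+1)/2 = 55.)
Step 4: Test statistic W = min(W+, W-) = 21.
Step 5: Ties in |d|, so use the tie-corrected normal approximation.
        E[W] = n(n+1)/4 = 10*11/4 = 27.5.
        Tie groups: |d|=3 (t=4), |d|=6 (t=2), |d|=8 (t=2); sum(t^3 - t) = 72.
        Var[W] = n(n+1)(2n+1)/24 - sum(t^3-t)/48 = 2310/24 - 72/48 = 94.75.
        z = (W - E[W]) / sqrt(Var[W]) = (21 - 27.5) / 9.7340 = -0.6678.
        Two-sided p = 2*Phi(z) = 0.504284.
Step 6: alpha = 0.1. fail to reject H0.

W+ = 34, W- = 21, W = min = 21, p = 0.504284, fail to reject H0.


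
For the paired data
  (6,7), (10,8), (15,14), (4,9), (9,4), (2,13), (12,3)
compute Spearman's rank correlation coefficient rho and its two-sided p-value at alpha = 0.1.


Step 1: Rank x and y separately (midranks; no ties here).
rank(x): 6->3, 10->5, 15->7, 4->2, 9->4, 2->1, 12->6
rank(y): 7->3, 8->4, 14->7, 9->5, 4->2, 13->6, 3->1
Step 2: d_i = R_x(i) - R_y(i); compute d_i^2.
  (3-3)^2=0, (5-4)^2=1, (7-7)^2=0, (2-5)^2=9, (4-2)^2=4, (1-6)^2=25, (6-1)^2=25
sum(d^2) = 64.
Step 3: rho = 1 - 6*64 / (7*(7^2 - 1)) = 1 - 384/336 = -0.142857.
Step 4: Under H0, t = rho * sqrt((n-2)/(1-rho^2)) = -0.3227 ~ t(5).
Step 5: Two-sided p-value from the t-distribution with 5 df = 0.759945.
Step 6: alpha = 0.1. fail to reject H0.

rho = -0.1429, p = 0.759945, fail to reject H0 at alpha = 0.1.


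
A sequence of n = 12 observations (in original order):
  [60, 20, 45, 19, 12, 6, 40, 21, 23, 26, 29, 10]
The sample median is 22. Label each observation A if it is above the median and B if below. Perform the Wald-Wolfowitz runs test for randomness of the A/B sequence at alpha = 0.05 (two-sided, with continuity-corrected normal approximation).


Step 1: Compute median = 22; label A = above, B = below.
Labels in order: ABABBBABAAAB  (n_A = 6, n_B = 6)
Step 2: Count runs R = 8.
Step 3: Under H0 (random ordering), E[R] = 2*n_A*n_B/(n_A+n_B) + 1 = 2*6*6/12 + 1 = 7.0000.
        Var[R] = 2*n_A*n_B*(2*n_A*n_B - n_A - n_B) / ((n_A+n_B)^2 * (n_A+n_B-1)) = 4320/1584 = 2.7273.
        SD[R] = 1.6514.
Step 4: Continuity-corrected z = (R - 0.5 - E[R]) / SD[R] = (8 - 0.5 - 7.0000) / 1.6514 = 0.3028.
Step 5: Two-sided p-value via normal approximation = 2*(1 - Phi(|z|)) = 0.762069.
Step 6: alpha = 0.05. fail to reject H0.

R = 8, z = 0.3028, p = 0.762069, fail to reject H0.


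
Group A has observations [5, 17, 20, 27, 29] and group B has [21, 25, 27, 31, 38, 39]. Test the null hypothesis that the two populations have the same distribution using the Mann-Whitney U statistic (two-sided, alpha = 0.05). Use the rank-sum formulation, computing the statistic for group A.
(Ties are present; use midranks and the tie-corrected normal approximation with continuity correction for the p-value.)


Step 1: Combine and sort all 11 observations; assign midranks.
sorted (value, group): (5,X), (17,X), (20,X), (21,Y), (25,Y), (27,X), (27,Y), (29,X), (31,Y), (38,Y), (39,Y)
ranks: 5->1, 17->2, 20->3, 21->4, 25->5, 27->6.5, 27->6.5, 29->8, 31->9, 38->10, 39->11
Step 2: Rank sum for X: R1 = 1 + 2 + 3 + 6.5 + 8 = 20.5.
Step 3: U_X = R1 - n1(n1+1)/2 = 20.5 - 5*6/2 = 20.5 - 15 = 5.5.
       U_Y = n1*n2 - U_X = 30 - 5.5 = 24.5.
Step 4: Ties are present, so use the tie-corrected normal approximation (with continuity correction) for the p-value.
Step 5: p-value = 0.099576; compare to alpha = 0.05. fail to reject H0.

U_X = 5.5, p = 0.099576, fail to reject H0 at alpha = 0.05.


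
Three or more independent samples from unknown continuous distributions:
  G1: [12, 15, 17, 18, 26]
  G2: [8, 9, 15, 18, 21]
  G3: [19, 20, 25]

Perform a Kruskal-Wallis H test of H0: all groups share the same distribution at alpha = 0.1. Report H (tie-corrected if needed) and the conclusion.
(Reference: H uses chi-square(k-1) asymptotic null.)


Step 1: Combine all N = 13 observations and assign midranks.
sorted (value, group, rank): (8,G2,1), (9,G2,2), (12,G1,3), (15,G1,4.5), (15,G2,4.5), (17,G1,6), (18,G1,7.5), (18,G2,7.5), (19,G3,9), (20,G3,10), (21,G2,11), (25,G3,12), (26,G1,13)
Step 2: Sum ranks within each group.
R_1 = 34 (n_1 = 5)
R_2 = 26 (n_2 = 5)
R_3 = 31 (n_3 = 3)
Step 3: H = 12/(N(N+1)) * sum(R_i^2/n_i) - 3(N+1)
     = 12/(13*14) * (34^2/5 + 26^2/5 + 31^2/3) - 3*14
     = 0.065934 * 686.733 - 42
     = 3.279121.
Step 4: Ties present; correction factor C = 1 - 12/(13^3 - 13) = 0.994505. Corrected H = 3.279121 / 0.994505 = 3.297238.
Step 5: Under H0, H ~ chi^2(2); p-value = 0.192315.
Step 6: alpha = 0.1. fail to reject H0.

H = 3.2972, df = 2, p = 0.192315, fail to reject H0.


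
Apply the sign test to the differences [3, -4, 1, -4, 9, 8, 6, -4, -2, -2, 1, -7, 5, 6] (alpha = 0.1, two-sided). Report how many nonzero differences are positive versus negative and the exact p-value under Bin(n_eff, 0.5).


Step 1: Discard zero differences. Original n = 14; n_eff = number of nonzero differences = 14.
Nonzero differences (with sign): +3, -4, +1, -4, +9, +8, +6, -4, -2, -2, +1, -7, +5, +6
Step 2: Count signs: positive = 8, negative = 6.
Step 3: Under H0: P(positive) = 0.5, so the number of positives S ~ Bin(14, 0.5).
Step 4: Two-sided exact p-value = sum of Bin(14,0.5) probabilities at or below the observed probability = 0.790527.
Step 5: alpha = 0.1. fail to reject H0.

n_eff = 14, pos = 8, neg = 6, p = 0.790527, fail to reject H0.


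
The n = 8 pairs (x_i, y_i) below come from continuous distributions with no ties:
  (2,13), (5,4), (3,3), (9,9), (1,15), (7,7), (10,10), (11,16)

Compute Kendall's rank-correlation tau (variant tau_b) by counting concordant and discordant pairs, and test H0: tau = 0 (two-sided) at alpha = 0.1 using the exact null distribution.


Step 1: Enumerate the 28 unordered pairs (i,j) with i<j and classify each by sign(x_j-x_i) * sign(y_j-y_i).
  (1,2):dx=+3,dy=-9->D; (1,3):dx=+1,dy=-10->D; (1,4):dx=+7,dy=-4->D; (1,5):dx=-1,dy=+2->D
  (1,6):dx=+5,dy=-6->D; (1,7):dx=+8,dy=-3->D; (1,8):dx=+9,dy=+3->C; (2,3):dx=-2,dy=-1->C
  (2,4):dx=+4,dy=+5->C; (2,5):dx=-4,dy=+11->D; (2,6):dx=+2,dy=+3->C; (2,7):dx=+5,dy=+6->C
  (2,8):dx=+6,dy=+12->C; (3,4):dx=+6,dy=+6->C; (3,5):dx=-2,dy=+12->D; (3,6):dx=+4,dy=+4->C
  (3,7):dx=+7,dy=+7->C; (3,8):dx=+8,dy=+13->C; (4,5):dx=-8,dy=+6->D; (4,6):dx=-2,dy=-2->C
  (4,7):dx=+1,dy=+1->C; (4,8):dx=+2,dy=+7->C; (5,6):dx=+6,dy=-8->D; (5,7):dx=+9,dy=-5->D
  (5,8):dx=+10,dy=+1->C; (6,7):dx=+3,dy=+3->C; (6,8):dx=+4,dy=+9->C; (7,8):dx=+1,dy=+6->C
Step 2: C = 17, D = 11, total pairs = 28.
Step 3: tau = (C - D)/(n(n-1)/2) = (17 - 11)/28 = 0.214286.
Step 4: Exact two-sided p-value (enumerate n! = 40320 permutations of y under H0): p = 0.548413.
Step 5: alpha = 0.1. fail to reject H0.

tau_b = 0.2143 (C=17, D=11), p = 0.548413, fail to reject H0.


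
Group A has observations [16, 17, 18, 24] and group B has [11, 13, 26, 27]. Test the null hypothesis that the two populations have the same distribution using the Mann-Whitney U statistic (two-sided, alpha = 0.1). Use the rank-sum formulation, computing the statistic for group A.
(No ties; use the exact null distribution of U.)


Step 1: Combine and sort all 8 observations; assign midranks.
sorted (value, group): (11,Y), (13,Y), (16,X), (17,X), (18,X), (24,X), (26,Y), (27,Y)
ranks: 11->1, 13->2, 16->3, 17->4, 18->5, 24->6, 26->7, 27->8
Step 2: Rank sum for X: R1 = 3 + 4 + 5 + 6 = 18.
Step 3: U_X = R1 - n1(n1+1)/2 = 18 - 4*5/2 = 18 - 10 = 8.
       U_Y = n1*n2 - U_X = 16 - 8 = 8.
Step 4: No ties, so the exact null distribution of U (based on enumerating the C(8,4) = 70 equally likely rank assignments) gives the two-sided p-value.
Step 5: p-value = 1.000000; compare to alpha = 0.1. fail to reject H0.

U_X = 8, p = 1.000000, fail to reject H0 at alpha = 0.1.


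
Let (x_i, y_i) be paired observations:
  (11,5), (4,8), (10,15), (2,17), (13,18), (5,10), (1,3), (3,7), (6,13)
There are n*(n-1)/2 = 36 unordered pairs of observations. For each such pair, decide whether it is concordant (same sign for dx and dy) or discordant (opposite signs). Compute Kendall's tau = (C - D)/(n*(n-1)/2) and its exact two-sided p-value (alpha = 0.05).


Step 1: Enumerate the 36 unordered pairs (i,j) with i<j and classify each by sign(x_j-x_i) * sign(y_j-y_i).
  (1,2):dx=-7,dy=+3->D; (1,3):dx=-1,dy=+10->D; (1,4):dx=-9,dy=+12->D; (1,5):dx=+2,dy=+13->C
  (1,6):dx=-6,dy=+5->D; (1,7):dx=-10,dy=-2->C; (1,8):dx=-8,dy=+2->D; (1,9):dx=-5,dy=+8->D
  (2,3):dx=+6,dy=+7->C; (2,4):dx=-2,dy=+9->D; (2,5):dx=+9,dy=+10->C; (2,6):dx=+1,dy=+2->C
  (2,7):dx=-3,dy=-5->C; (2,8):dx=-1,dy=-1->C; (2,9):dx=+2,dy=+5->C; (3,4):dx=-8,dy=+2->D
  (3,5):dx=+3,dy=+3->C; (3,6):dx=-5,dy=-5->C; (3,7):dx=-9,dy=-12->C; (3,8):dx=-7,dy=-8->C
  (3,9):dx=-4,dy=-2->C; (4,5):dx=+11,dy=+1->C; (4,6):dx=+3,dy=-7->D; (4,7):dx=-1,dy=-14->C
  (4,8):dx=+1,dy=-10->D; (4,9):dx=+4,dy=-4->D; (5,6):dx=-8,dy=-8->C; (5,7):dx=-12,dy=-15->C
  (5,8):dx=-10,dy=-11->C; (5,9):dx=-7,dy=-5->C; (6,7):dx=-4,dy=-7->C; (6,8):dx=-2,dy=-3->C
  (6,9):dx=+1,dy=+3->C; (7,8):dx=+2,dy=+4->C; (7,9):dx=+5,dy=+10->C; (8,9):dx=+3,dy=+6->C
Step 2: C = 25, D = 11, total pairs = 36.
Step 3: tau = (C - D)/(n(n-1)/2) = (25 - 11)/36 = 0.388889.
Step 4: Exact two-sided p-value (enumerate n! = 362880 permutations of y under H0): p = 0.180181.
Step 5: alpha = 0.05. fail to reject H0.

tau_b = 0.3889 (C=25, D=11), p = 0.180181, fail to reject H0.


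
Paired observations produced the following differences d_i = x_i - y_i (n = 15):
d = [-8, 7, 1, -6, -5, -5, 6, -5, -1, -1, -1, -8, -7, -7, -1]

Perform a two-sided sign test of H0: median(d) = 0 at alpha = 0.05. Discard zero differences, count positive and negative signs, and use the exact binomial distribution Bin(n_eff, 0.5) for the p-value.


Step 1: Discard zero differences. Original n = 15; n_eff = number of nonzero differences = 15.
Nonzero differences (with sign): -8, +7, +1, -6, -5, -5, +6, -5, -1, -1, -1, -8, -7, -7, -1
Step 2: Count signs: positive = 3, negative = 12.
Step 3: Under H0: P(positive) = 0.5, so the number of positives S ~ Bin(15, 0.5).
Step 4: Two-sided exact p-value = sum of Bin(15,0.5) probabilities at or below the observed probability = 0.035156.
Step 5: alpha = 0.05. reject H0.

n_eff = 15, pos = 3, neg = 12, p = 0.035156, reject H0.


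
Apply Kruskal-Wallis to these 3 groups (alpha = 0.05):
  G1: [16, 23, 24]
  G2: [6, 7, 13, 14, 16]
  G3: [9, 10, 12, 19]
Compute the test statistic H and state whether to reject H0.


Step 1: Combine all N = 12 observations and assign midranks.
sorted (value, group, rank): (6,G2,1), (7,G2,2), (9,G3,3), (10,G3,4), (12,G3,5), (13,G2,6), (14,G2,7), (16,G1,8.5), (16,G2,8.5), (19,G3,10), (23,G1,11), (24,G1,12)
Step 2: Sum ranks within each group.
R_1 = 31.5 (n_1 = 3)
R_2 = 24.5 (n_2 = 5)
R_3 = 22 (n_3 = 4)
Step 3: H = 12/(N(N+1)) * sum(R_i^2/n_i) - 3(N+1)
     = 12/(12*13) * (31.5^2/3 + 24.5^2/5 + 22^2/4) - 3*13
     = 0.076923 * 571.8 - 39
     = 4.984615.
Step 4: Ties present; correction factor C = 1 - 6/(12^3 - 12) = 0.996503. Corrected H = 4.984615 / 0.996503 = 5.002105.
Step 5: Under H0, H ~ chi^2(2); p-value = 0.081999.
Step 6: alpha = 0.05. fail to reject H0.

H = 5.0021, df = 2, p = 0.081999, fail to reject H0.


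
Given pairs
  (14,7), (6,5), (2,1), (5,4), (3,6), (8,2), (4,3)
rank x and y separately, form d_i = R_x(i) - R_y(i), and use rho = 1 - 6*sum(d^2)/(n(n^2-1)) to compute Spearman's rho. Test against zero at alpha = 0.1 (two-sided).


Step 1: Rank x and y separately (midranks; no ties here).
rank(x): 14->7, 6->5, 2->1, 5->4, 3->2, 8->6, 4->3
rank(y): 7->7, 5->5, 1->1, 4->4, 6->6, 2->2, 3->3
Step 2: d_i = R_x(i) - R_y(i); compute d_i^2.
  (7-7)^2=0, (5-5)^2=0, (1-1)^2=0, (4-4)^2=0, (2-6)^2=16, (6-2)^2=16, (3-3)^2=0
sum(d^2) = 32.
Step 3: rho = 1 - 6*32 / (7*(7^2 - 1)) = 1 - 192/336 = 0.428571.
Step 4: Under H0, t = rho * sqrt((n-2)/(1-rho^2)) = 1.0607 ~ t(5).
Step 5: Two-sided p-value from the t-distribution with 5 df = 0.337368.
Step 6: alpha = 0.1. fail to reject H0.

rho = 0.4286, p = 0.337368, fail to reject H0 at alpha = 0.1.


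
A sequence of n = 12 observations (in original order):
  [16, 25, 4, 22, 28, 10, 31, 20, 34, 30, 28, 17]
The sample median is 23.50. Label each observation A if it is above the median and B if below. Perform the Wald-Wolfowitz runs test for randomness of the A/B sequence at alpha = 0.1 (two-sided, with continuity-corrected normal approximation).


Step 1: Compute median = 23.50; label A = above, B = below.
Labels in order: BABBABABAAAB  (n_A = 6, n_B = 6)
Step 2: Count runs R = 9.
Step 3: Under H0 (random ordering), E[R] = 2*n_A*n_B/(n_A+n_B) + 1 = 2*6*6/12 + 1 = 7.0000.
        Var[R] = 2*n_A*n_B*(2*n_A*n_B - n_A - n_B) / ((n_A+n_B)^2 * (n_A+n_B-1)) = 4320/1584 = 2.7273.
        SD[R] = 1.6514.
Step 4: Continuity-corrected z = (R - 0.5 - E[R]) / SD[R] = (9 - 0.5 - 7.0000) / 1.6514 = 0.9083.
Step 5: Two-sided p-value via normal approximation = 2*(1 - Phi(|z|)) = 0.363722.
Step 6: alpha = 0.1. fail to reject H0.

R = 9, z = 0.9083, p = 0.363722, fail to reject H0.


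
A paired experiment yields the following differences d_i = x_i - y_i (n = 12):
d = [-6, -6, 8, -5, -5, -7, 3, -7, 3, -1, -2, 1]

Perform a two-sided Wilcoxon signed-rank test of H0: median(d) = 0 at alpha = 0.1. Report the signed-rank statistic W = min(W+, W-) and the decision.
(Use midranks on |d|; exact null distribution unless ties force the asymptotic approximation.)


Step 1: Drop any zero differences (none here) and take |d_i|.
|d| = [6, 6, 8, 5, 5, 7, 3, 7, 3, 1, 2, 1]
Step 2: Midrank |d_i| (ties get averaged ranks).
ranks: |6|->8.5, |6|->8.5, |8|->12, |5|->6.5, |5|->6.5, |7|->10.5, |3|->4.5, |7|->10.5, |3|->4.5, |1|->1.5, |2|->3, |1|->1.5
Step 3: Attach original signs; sum ranks with positive sign and with negative sign.
W+ = 12 + 4.5 + 4.5 + 1.5 = 22.5
W- = 8.5 + 8.5 + 6.5 + 6.5 + 10.5 + 10.5 + 1.5 + 3 = 55.5
(Check: W+ + W- = 78 should equal n(n+1)/2 = 78.)
Step 4: Test statistic W = min(W+, W-) = 22.5.
Step 5: Ties in |d|, so use the tie-corrected normal approximation.
        E[W] = n(n+1)/4 = 12*13/4 = 39.
        Tie groups: |d|=1 (t=2), |d|=3 (t=2), |d|=5 (t=2), |d|=6 (t=2), |d|=7 (t=2); sum(t^3 - t) = 30.
        Var[W] = n(n+1)(2n+1)/24 - sum(t^3-t)/48 = 3900/24 - 30/48 = 161.875.
        z = (W - E[W]) / sqrt(Var[W]) = (22.5 - 39) / 12.7230 = -1.2969.
        Two-sided p = 2*Phi(z) = 0.194678.
Step 6: alpha = 0.1. fail to reject H0.

W+ = 22.5, W- = 55.5, W = min = 22.5, p = 0.194678, fail to reject H0.


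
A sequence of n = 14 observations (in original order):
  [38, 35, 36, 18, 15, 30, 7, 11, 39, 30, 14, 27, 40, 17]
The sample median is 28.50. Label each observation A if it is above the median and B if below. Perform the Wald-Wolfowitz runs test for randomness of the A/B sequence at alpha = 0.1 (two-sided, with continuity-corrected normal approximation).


Step 1: Compute median = 28.50; label A = above, B = below.
Labels in order: AAABBABBAABBAB  (n_A = 7, n_B = 7)
Step 2: Count runs R = 8.
Step 3: Under H0 (random ordering), E[R] = 2*n_A*n_B/(n_A+n_B) + 1 = 2*7*7/14 + 1 = 8.0000.
        Var[R] = 2*n_A*n_B*(2*n_A*n_B - n_A - n_B) / ((n_A+n_B)^2 * (n_A+n_B-1)) = 8232/2548 = 3.2308.
        SD[R] = 1.7974.
Step 4: R = E[R], so z = 0 with no continuity correction.
Step 5: Two-sided p-value via normal approximation = 2*(1 - Phi(|z|)) = 1.000000.
Step 6: alpha = 0.1. fail to reject H0.

R = 8, z = 0.0000, p = 1.000000, fail to reject H0.


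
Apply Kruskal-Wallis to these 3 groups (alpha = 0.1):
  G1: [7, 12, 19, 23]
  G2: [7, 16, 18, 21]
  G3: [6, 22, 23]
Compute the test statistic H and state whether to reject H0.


Step 1: Combine all N = 11 observations and assign midranks.
sorted (value, group, rank): (6,G3,1), (7,G1,2.5), (7,G2,2.5), (12,G1,4), (16,G2,5), (18,G2,6), (19,G1,7), (21,G2,8), (22,G3,9), (23,G1,10.5), (23,G3,10.5)
Step 2: Sum ranks within each group.
R_1 = 24 (n_1 = 4)
R_2 = 21.5 (n_2 = 4)
R_3 = 20.5 (n_3 = 3)
Step 3: H = 12/(N(N+1)) * sum(R_i^2/n_i) - 3(N+1)
     = 12/(11*12) * (24^2/4 + 21.5^2/4 + 20.5^2/3) - 3*12
     = 0.090909 * 399.646 - 36
     = 0.331439.
Step 4: Ties present; correction factor C = 1 - 12/(11^3 - 11) = 0.990909. Corrected H = 0.331439 / 0.990909 = 0.334480.
Step 5: Under H0, H ~ chi^2(2); p-value = 0.845996.
Step 6: alpha = 0.1. fail to reject H0.

H = 0.3345, df = 2, p = 0.845996, fail to reject H0.


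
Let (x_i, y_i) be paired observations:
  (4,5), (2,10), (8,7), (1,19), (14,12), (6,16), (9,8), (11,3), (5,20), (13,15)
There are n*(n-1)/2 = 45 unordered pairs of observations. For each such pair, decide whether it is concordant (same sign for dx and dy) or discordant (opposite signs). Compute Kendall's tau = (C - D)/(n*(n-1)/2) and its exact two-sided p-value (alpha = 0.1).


Step 1: Enumerate the 45 unordered pairs (i,j) with i<j and classify each by sign(x_j-x_i) * sign(y_j-y_i).
  (1,2):dx=-2,dy=+5->D; (1,3):dx=+4,dy=+2->C; (1,4):dx=-3,dy=+14->D; (1,5):dx=+10,dy=+7->C
  (1,6):dx=+2,dy=+11->C; (1,7):dx=+5,dy=+3->C; (1,8):dx=+7,dy=-2->D; (1,9):dx=+1,dy=+15->C
  (1,10):dx=+9,dy=+10->C; (2,3):dx=+6,dy=-3->D; (2,4):dx=-1,dy=+9->D; (2,5):dx=+12,dy=+2->C
  (2,6):dx=+4,dy=+6->C; (2,7):dx=+7,dy=-2->D; (2,8):dx=+9,dy=-7->D; (2,9):dx=+3,dy=+10->C
  (2,10):dx=+11,dy=+5->C; (3,4):dx=-7,dy=+12->D; (3,5):dx=+6,dy=+5->C; (3,6):dx=-2,dy=+9->D
  (3,7):dx=+1,dy=+1->C; (3,8):dx=+3,dy=-4->D; (3,9):dx=-3,dy=+13->D; (3,10):dx=+5,dy=+8->C
  (4,5):dx=+13,dy=-7->D; (4,6):dx=+5,dy=-3->D; (4,7):dx=+8,dy=-11->D; (4,8):dx=+10,dy=-16->D
  (4,9):dx=+4,dy=+1->C; (4,10):dx=+12,dy=-4->D; (5,6):dx=-8,dy=+4->D; (5,7):dx=-5,dy=-4->C
  (5,8):dx=-3,dy=-9->C; (5,9):dx=-9,dy=+8->D; (5,10):dx=-1,dy=+3->D; (6,7):dx=+3,dy=-8->D
  (6,8):dx=+5,dy=-13->D; (6,9):dx=-1,dy=+4->D; (6,10):dx=+7,dy=-1->D; (7,8):dx=+2,dy=-5->D
  (7,9):dx=-4,dy=+12->D; (7,10):dx=+4,dy=+7->C; (8,9):dx=-6,dy=+17->D; (8,10):dx=+2,dy=+12->C
  (9,10):dx=+8,dy=-5->D
Step 2: C = 18, D = 27, total pairs = 45.
Step 3: tau = (C - D)/(n(n-1)/2) = (18 - 27)/45 = -0.200000.
Step 4: Exact two-sided p-value (enumerate n! = 3628800 permutations of y under H0): p = 0.484313.
Step 5: alpha = 0.1. fail to reject H0.

tau_b = -0.2000 (C=18, D=27), p = 0.484313, fail to reject H0.


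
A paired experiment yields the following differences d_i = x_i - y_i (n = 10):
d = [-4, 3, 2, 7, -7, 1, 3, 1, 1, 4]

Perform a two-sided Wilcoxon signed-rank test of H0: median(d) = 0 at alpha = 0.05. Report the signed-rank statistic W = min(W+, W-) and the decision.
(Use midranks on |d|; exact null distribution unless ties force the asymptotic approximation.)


Step 1: Drop any zero differences (none here) and take |d_i|.
|d| = [4, 3, 2, 7, 7, 1, 3, 1, 1, 4]
Step 2: Midrank |d_i| (ties get averaged ranks).
ranks: |4|->7.5, |3|->5.5, |2|->4, |7|->9.5, |7|->9.5, |1|->2, |3|->5.5, |1|->2, |1|->2, |4|->7.5
Step 3: Attach original signs; sum ranks with positive sign and with negative sign.
W+ = 5.5 + 4 + 9.5 + 2 + 5.5 + 2 + 2 + 7.5 = 38
W- = 7.5 + 9.5 = 17
(Check: W+ + W- = 55 should equal n(n+1)/2 = 55.)
Step 4: Test statistic W = min(W+, W-) = 17.
Step 5: Ties in |d|, so use the tie-corrected normal approximation.
        E[W] = n(n+1)/4 = 10*11/4 = 27.5.
        Tie groups: |d|=1 (t=3), |d|=3 (t=2), |d|=4 (t=2), |d|=7 (t=2); sum(t^3 - t) = 42.
        Var[W] = n(n+1)(2n+1)/24 - sum(t^3-t)/48 = 2310/24 - 42/48 = 95.375.
        z = (W - E[W]) / sqrt(Var[W]) = (17 - 27.5) / 9.7660 = -1.0752.
        Two-sided p = 2*Phi(z) = 0.282304.
Step 6: alpha = 0.05. fail to reject H0.

W+ = 38, W- = 17, W = min = 17, p = 0.282304, fail to reject H0.


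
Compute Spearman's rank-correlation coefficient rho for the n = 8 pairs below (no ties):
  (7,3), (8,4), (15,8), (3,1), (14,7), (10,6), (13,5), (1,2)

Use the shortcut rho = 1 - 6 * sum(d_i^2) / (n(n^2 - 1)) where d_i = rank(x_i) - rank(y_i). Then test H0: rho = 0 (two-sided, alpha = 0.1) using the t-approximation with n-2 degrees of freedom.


Step 1: Rank x and y separately (midranks; no ties here).
rank(x): 7->3, 8->4, 15->8, 3->2, 14->7, 10->5, 13->6, 1->1
rank(y): 3->3, 4->4, 8->8, 1->1, 7->7, 6->6, 5->5, 2->2
Step 2: d_i = R_x(i) - R_y(i); compute d_i^2.
  (3-3)^2=0, (4-4)^2=0, (8-8)^2=0, (2-1)^2=1, (7-7)^2=0, (5-6)^2=1, (6-5)^2=1, (1-2)^2=1
sum(d^2) = 4.
Step 3: rho = 1 - 6*4 / (8*(8^2 - 1)) = 1 - 24/504 = 0.952381.
Step 4: Under H0, t = rho * sqrt((n-2)/(1-rho^2)) = 7.6509 ~ t(6).
Step 5: Two-sided p-value from the t-distribution with 6 df = 0.000260.
Step 6: alpha = 0.1. reject H0.

rho = 0.9524, p = 0.000260, reject H0 at alpha = 0.1.


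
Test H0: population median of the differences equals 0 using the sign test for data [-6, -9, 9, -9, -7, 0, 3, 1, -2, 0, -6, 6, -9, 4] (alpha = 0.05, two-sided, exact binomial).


Step 1: Discard zero differences. Original n = 14; n_eff = number of nonzero differences = 12.
Nonzero differences (with sign): -6, -9, +9, -9, -7, +3, +1, -2, -6, +6, -9, +4
Step 2: Count signs: positive = 5, negative = 7.
Step 3: Under H0: P(positive) = 0.5, so the number of positives S ~ Bin(12, 0.5).
Step 4: Two-sided exact p-value = sum of Bin(12,0.5) probabilities at or below the observed probability = 0.774414.
Step 5: alpha = 0.05. fail to reject H0.

n_eff = 12, pos = 5, neg = 7, p = 0.774414, fail to reject H0.


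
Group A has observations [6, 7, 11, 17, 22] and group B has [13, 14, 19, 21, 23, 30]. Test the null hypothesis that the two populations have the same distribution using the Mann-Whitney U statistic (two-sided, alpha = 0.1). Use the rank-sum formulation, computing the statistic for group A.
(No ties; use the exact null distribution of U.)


Step 1: Combine and sort all 11 observations; assign midranks.
sorted (value, group): (6,X), (7,X), (11,X), (13,Y), (14,Y), (17,X), (19,Y), (21,Y), (22,X), (23,Y), (30,Y)
ranks: 6->1, 7->2, 11->3, 13->4, 14->5, 17->6, 19->7, 21->8, 22->9, 23->10, 30->11
Step 2: Rank sum for X: R1 = 1 + 2 + 3 + 6 + 9 = 21.
Step 3: U_X = R1 - n1(n1+1)/2 = 21 - 5*6/2 = 21 - 15 = 6.
       U_Y = n1*n2 - U_X = 30 - 6 = 24.
Step 4: No ties, so the exact null distribution of U (based on enumerating the C(11,5) = 462 equally likely rank assignments) gives the two-sided p-value.
Step 5: p-value = 0.125541; compare to alpha = 0.1. fail to reject H0.

U_X = 6, p = 0.125541, fail to reject H0 at alpha = 0.1.


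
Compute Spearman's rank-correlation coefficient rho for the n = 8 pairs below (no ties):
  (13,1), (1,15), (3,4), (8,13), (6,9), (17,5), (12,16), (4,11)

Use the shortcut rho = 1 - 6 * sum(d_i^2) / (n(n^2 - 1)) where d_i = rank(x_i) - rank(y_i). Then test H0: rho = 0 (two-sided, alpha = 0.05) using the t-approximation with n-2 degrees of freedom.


Step 1: Rank x and y separately (midranks; no ties here).
rank(x): 13->7, 1->1, 3->2, 8->5, 6->4, 17->8, 12->6, 4->3
rank(y): 1->1, 15->7, 4->2, 13->6, 9->4, 5->3, 16->8, 11->5
Step 2: d_i = R_x(i) - R_y(i); compute d_i^2.
  (7-1)^2=36, (1-7)^2=36, (2-2)^2=0, (5-6)^2=1, (4-4)^2=0, (8-3)^2=25, (6-8)^2=4, (3-5)^2=4
sum(d^2) = 106.
Step 3: rho = 1 - 6*106 / (8*(8^2 - 1)) = 1 - 636/504 = -0.261905.
Step 4: Under H0, t = rho * sqrt((n-2)/(1-rho^2)) = -0.6647 ~ t(6).
Step 5: Two-sided p-value from the t-distribution with 6 df = 0.530923.
Step 6: alpha = 0.05. fail to reject H0.

rho = -0.2619, p = 0.530923, fail to reject H0 at alpha = 0.05.


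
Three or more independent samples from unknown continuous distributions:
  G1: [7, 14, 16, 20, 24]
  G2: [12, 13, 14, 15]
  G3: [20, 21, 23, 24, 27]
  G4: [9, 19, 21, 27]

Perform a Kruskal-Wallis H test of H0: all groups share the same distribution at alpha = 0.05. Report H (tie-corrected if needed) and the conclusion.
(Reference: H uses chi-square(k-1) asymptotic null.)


Step 1: Combine all N = 18 observations and assign midranks.
sorted (value, group, rank): (7,G1,1), (9,G4,2), (12,G2,3), (13,G2,4), (14,G1,5.5), (14,G2,5.5), (15,G2,7), (16,G1,8), (19,G4,9), (20,G1,10.5), (20,G3,10.5), (21,G3,12.5), (21,G4,12.5), (23,G3,14), (24,G1,15.5), (24,G3,15.5), (27,G3,17.5), (27,G4,17.5)
Step 2: Sum ranks within each group.
R_1 = 40.5 (n_1 = 5)
R_2 = 19.5 (n_2 = 4)
R_3 = 70 (n_3 = 5)
R_4 = 41 (n_4 = 4)
Step 3: H = 12/(N(N+1)) * sum(R_i^2/n_i) - 3(N+1)
     = 12/(18*19) * (40.5^2/5 + 19.5^2/4 + 70^2/5 + 41^2/4) - 3*19
     = 0.035088 * 1823.36 - 57
     = 6.977632.
Step 4: Ties present; correction factor C = 1 - 30/(18^3 - 18) = 0.994840. Corrected H = 6.977632 / 0.994840 = 7.013823.
Step 5: Under H0, H ~ chi^2(3); p-value = 0.071459.
Step 6: alpha = 0.05. fail to reject H0.

H = 7.0138, df = 3, p = 0.071459, fail to reject H0.
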